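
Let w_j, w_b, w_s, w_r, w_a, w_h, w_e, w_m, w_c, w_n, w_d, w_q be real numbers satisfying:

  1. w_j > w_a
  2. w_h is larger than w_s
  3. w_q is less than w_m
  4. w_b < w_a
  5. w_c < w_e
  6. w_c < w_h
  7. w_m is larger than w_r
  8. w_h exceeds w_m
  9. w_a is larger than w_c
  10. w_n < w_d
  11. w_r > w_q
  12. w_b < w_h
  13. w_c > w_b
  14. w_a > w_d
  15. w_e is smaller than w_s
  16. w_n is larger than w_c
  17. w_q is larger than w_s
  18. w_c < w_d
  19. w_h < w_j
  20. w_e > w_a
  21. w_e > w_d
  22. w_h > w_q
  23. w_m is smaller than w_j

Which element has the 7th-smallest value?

Piecing the relations together gives one ordering: w_b < w_c < w_n < w_d < w_a < w_e < w_s < w_q < w_r < w_m < w_h < w_j.
Counting 7 from the smallest end gives w_s.

w_s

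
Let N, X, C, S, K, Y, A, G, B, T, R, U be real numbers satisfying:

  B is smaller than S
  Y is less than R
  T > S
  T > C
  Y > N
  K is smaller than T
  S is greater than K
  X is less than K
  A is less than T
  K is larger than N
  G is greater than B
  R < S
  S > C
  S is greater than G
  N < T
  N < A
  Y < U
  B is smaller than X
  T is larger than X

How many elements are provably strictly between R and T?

1

The relations place R below T. An element lies strictly between them when it is forced above R and also forced below T.
Above R: {S}. Below T: {N, Y, B, G, X, A, K, C, S}.
Intersection: {S} — 1.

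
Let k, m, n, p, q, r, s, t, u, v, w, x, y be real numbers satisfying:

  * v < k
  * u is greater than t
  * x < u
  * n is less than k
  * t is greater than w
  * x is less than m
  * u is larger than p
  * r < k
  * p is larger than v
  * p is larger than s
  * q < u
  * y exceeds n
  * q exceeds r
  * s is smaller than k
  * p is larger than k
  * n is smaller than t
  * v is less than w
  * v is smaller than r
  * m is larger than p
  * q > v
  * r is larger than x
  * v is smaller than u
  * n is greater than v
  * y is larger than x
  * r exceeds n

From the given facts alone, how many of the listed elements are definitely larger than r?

The elements the relations force above r are k, p, q, u, m — no chain reaches any other.
That is 5.

5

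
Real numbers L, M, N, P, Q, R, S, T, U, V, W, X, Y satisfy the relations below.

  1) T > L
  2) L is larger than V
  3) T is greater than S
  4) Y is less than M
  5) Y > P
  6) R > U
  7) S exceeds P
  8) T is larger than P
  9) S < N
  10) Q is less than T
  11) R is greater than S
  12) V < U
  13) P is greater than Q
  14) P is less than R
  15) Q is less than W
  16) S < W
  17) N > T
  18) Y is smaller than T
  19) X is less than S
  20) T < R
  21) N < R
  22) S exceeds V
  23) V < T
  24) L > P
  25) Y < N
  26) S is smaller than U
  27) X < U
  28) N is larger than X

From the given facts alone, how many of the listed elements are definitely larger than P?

The elements the relations force above P are Y, S, L, W, T, N, U, M, R — no chain reaches any other.
That is 9.

9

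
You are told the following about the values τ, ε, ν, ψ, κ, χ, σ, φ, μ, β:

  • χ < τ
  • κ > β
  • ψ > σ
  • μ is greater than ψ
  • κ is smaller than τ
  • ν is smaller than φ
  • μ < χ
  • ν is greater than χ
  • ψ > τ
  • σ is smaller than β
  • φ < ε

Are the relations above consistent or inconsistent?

inconsistent

We have χ < τ stated directly, yet also τ < ψ < μ < χ by chaining the others — so τ < χ. Contradiction.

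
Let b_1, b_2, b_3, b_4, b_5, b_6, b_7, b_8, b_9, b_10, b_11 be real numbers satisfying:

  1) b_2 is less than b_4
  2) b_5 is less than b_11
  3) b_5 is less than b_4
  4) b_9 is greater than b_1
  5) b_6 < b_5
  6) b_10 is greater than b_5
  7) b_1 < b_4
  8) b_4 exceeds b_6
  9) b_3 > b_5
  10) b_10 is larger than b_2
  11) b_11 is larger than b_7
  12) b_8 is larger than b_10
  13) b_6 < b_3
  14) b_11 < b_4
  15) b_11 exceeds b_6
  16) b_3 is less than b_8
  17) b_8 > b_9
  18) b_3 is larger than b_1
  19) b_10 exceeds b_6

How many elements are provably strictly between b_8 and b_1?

2

The relations place b_1 below b_8. An element lies strictly between them when it is forced above b_1 and also forced below b_8.
Above b_1: {b_9, b_3, b_4}. Below b_8: {b_6, b_2, b_5, b_9, b_3, b_10}.
Intersection: {b_9, b_3} — 2.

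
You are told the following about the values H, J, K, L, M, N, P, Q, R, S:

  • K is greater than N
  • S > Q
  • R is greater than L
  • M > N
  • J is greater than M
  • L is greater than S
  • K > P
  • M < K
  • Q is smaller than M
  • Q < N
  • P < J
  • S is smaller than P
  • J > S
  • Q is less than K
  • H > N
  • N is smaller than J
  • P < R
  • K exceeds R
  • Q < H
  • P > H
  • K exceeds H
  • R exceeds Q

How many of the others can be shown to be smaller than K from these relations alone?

8

The elements the relations force below K are Q, S, N, H, M, P, L, R — no chain reaches any other.
That is 8.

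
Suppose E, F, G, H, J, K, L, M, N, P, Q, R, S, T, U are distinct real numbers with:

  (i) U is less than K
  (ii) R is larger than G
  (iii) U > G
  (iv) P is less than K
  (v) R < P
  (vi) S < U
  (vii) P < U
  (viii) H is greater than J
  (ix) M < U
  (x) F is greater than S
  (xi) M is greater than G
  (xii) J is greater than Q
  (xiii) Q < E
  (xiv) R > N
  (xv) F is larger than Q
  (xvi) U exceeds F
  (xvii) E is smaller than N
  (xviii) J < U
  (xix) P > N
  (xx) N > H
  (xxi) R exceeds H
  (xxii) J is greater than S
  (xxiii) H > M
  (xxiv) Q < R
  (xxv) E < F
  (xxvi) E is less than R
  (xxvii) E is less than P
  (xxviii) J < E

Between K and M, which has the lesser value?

Chaining the given relations: M < H < N < R < P < U < K.
So M < K; M is the smaller of the two.

M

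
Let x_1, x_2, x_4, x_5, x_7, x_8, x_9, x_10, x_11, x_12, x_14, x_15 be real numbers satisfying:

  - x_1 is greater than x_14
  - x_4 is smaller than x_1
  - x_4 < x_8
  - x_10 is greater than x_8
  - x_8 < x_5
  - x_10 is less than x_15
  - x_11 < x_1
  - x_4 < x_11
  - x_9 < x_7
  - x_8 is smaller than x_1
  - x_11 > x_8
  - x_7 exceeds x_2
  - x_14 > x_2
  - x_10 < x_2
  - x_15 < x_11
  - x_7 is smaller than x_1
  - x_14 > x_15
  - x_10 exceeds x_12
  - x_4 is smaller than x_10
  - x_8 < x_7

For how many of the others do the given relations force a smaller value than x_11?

5

Directly below x_11: x_4, x_8, x_15.
One step further: x_10 (4 so far).
One step further: x_12 (5 so far).
No other element is forced below x_11 by the given relations, so the count is 5.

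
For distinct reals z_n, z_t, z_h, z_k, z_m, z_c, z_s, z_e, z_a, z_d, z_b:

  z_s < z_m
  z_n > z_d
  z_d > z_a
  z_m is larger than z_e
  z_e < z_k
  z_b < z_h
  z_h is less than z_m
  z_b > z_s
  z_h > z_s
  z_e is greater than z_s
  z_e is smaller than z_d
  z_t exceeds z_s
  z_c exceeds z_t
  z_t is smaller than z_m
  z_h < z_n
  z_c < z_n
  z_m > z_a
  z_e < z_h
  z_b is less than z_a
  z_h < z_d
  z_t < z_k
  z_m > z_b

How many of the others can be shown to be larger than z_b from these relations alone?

From z_b the given relations immediately reach z_h, z_a, z_m.
From those, z_d, z_n — 5 in total.
Nothing else is reachable above z_b; 5 in all.

5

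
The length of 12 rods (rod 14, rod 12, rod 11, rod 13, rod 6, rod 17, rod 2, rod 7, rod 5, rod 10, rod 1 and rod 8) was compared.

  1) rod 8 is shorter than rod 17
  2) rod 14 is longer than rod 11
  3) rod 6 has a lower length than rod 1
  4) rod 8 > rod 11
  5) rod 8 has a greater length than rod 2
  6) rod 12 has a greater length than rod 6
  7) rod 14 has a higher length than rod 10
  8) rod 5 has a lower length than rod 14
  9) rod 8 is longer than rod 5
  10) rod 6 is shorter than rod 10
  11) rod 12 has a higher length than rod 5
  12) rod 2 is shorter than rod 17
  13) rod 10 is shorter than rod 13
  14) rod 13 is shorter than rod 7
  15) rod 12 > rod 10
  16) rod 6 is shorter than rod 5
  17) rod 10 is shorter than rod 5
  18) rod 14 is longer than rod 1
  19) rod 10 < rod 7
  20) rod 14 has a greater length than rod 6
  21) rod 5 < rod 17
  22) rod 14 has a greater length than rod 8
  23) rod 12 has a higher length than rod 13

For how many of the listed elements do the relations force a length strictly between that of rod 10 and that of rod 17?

The relations place rod 10 below rod 17. An element lies strictly between them when it is forced above rod 10 and also forced below rod 17.
Above rod 10: {rod 13, rod 5, rod 8, rod 12, rod 14, rod 7}. Below rod 17: {rod 6, rod 11, rod 5, rod 2, rod 8}.
Intersection: {rod 5, rod 8} — 2.

2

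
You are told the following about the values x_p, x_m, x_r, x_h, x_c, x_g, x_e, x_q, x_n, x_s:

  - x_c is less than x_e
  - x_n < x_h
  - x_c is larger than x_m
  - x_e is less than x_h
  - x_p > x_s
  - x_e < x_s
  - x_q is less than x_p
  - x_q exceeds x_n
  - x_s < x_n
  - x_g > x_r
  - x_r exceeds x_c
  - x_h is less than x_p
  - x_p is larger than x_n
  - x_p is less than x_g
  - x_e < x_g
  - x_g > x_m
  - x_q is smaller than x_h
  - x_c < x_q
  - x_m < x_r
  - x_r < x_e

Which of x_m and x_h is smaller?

Link the given pairs in sequence: x_m < x_c; x_c < x_r; x_r < x_e; x_e < x_s; x_s < x_n; x_n < x_q; x_q < x_h.
Chaining these gives x_m < x_c < x_r < x_e < x_s < x_n < x_q < x_h.
So x_m < x_h; x_m is the smaller of the two.

x_m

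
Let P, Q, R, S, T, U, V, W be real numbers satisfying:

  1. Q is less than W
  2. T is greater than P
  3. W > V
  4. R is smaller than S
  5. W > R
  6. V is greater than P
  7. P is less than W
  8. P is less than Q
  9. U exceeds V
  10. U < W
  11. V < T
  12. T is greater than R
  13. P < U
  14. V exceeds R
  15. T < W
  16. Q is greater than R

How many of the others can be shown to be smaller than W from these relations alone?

The elements the relations force below W are R, P, V, T, Q, U — no chain reaches any other.
That is 6.

6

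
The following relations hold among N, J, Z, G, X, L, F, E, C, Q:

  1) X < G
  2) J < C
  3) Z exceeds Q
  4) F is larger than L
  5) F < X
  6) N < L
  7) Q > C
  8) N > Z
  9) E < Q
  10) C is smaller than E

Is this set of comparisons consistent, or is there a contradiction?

The single ordering J < C < E < Q < Z < N < L < F < X < G satisfies every listed relation, so no contradiction arises.

consistent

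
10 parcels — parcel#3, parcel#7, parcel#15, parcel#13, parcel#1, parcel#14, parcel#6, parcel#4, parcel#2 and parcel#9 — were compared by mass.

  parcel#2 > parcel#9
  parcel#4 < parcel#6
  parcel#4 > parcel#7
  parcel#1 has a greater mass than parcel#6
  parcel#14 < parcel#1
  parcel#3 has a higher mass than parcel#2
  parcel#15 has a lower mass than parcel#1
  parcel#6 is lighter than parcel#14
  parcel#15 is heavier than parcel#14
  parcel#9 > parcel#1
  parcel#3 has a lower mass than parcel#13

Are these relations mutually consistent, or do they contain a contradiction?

consistent

The single ordering parcel#7 < parcel#4 < parcel#6 < parcel#14 < parcel#15 < parcel#1 < parcel#9 < parcel#2 < parcel#3 < parcel#13 satisfies every listed relation, so no contradiction arises.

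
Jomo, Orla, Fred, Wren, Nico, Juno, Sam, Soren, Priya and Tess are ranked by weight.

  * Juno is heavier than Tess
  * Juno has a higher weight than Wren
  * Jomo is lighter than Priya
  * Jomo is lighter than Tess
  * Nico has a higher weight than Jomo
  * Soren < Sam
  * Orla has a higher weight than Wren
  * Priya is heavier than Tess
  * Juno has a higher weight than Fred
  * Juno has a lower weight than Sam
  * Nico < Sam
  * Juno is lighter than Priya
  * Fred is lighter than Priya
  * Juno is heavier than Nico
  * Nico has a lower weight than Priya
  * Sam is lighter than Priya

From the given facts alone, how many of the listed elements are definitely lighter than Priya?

8

Directly below Priya: Fred, Jomo, Nico, Tess, Juno, Sam.
One step further: Wren, Soren (8 so far).
No other element is forced below Priya by the given relations, so the count is 8.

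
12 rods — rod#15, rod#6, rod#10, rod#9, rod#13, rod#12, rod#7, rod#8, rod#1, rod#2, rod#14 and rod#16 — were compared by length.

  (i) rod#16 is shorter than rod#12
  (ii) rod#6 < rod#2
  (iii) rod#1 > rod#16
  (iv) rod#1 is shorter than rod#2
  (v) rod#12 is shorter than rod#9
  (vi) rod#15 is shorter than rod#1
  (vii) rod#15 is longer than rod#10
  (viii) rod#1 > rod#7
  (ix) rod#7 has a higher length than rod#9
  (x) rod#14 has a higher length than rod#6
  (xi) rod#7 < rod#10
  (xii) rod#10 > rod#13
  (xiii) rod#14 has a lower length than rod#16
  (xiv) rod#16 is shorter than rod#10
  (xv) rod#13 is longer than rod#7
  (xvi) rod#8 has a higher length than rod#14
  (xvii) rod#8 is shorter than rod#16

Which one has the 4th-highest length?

Chaining the given pairs: rod#6 < rod#14 < rod#8 < rod#16 < rod#12 < rod#9 < rod#7 < rod#13 < rod#10 < rod#15 < rod#1 < rod#2.
Counting 4 from the largest end gives rod#10.

rod#10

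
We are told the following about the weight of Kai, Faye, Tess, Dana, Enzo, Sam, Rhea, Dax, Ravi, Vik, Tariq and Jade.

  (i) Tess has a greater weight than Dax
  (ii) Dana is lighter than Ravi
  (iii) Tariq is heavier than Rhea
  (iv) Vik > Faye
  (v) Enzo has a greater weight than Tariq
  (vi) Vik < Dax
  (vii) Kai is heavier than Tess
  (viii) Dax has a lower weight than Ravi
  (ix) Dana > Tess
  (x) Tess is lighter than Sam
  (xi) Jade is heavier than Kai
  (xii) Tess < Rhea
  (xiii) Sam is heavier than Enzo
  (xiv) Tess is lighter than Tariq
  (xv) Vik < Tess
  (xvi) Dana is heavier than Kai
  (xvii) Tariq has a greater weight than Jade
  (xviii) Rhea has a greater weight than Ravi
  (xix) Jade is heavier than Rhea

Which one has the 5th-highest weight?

Piecing the relations together gives one ordering: Faye < Vik < Dax < Tess < Kai < Dana < Ravi < Rhea < Jade < Tariq < Enzo < Sam.
The 5th largest is Rhea.

Rhea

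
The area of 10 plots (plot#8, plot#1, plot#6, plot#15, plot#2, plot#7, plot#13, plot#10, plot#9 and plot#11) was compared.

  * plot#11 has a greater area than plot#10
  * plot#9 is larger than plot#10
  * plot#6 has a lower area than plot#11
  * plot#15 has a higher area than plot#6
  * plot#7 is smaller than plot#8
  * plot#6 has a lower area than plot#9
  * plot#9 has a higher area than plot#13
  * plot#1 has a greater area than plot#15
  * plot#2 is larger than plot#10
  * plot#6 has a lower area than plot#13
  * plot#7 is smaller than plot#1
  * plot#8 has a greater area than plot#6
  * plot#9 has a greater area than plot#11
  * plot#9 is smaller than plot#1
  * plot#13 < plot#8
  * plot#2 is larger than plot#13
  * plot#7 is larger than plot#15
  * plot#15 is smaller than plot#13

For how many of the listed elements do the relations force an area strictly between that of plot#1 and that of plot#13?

Chaining upward from plot#13 reaches: plot#9, plot#8, plot#2.
Chaining downward from plot#1 reaches: plot#6, plot#10, plot#11, plot#15, plot#9, plot#7.
Strictly between plot#13 and plot#1 are those in both lists: plot#9 — 1 element.

1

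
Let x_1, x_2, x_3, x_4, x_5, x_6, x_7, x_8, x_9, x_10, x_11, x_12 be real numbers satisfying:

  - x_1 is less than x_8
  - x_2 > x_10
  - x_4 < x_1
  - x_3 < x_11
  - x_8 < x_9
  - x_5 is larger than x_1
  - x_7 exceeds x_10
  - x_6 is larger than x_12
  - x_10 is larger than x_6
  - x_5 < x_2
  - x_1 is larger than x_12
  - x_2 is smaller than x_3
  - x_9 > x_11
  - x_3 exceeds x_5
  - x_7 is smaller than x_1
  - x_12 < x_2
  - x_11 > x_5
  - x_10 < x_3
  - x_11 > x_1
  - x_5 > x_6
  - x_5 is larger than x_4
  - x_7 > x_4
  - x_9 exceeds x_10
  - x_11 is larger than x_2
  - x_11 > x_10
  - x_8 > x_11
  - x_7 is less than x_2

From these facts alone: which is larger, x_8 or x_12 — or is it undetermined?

x_8

Following the relations from x_12: x_12 < x_6 < x_10 < x_7 < x_1 < x_5 < x_2 < x_3 < x_11 < x_8.
So x_8 is larger.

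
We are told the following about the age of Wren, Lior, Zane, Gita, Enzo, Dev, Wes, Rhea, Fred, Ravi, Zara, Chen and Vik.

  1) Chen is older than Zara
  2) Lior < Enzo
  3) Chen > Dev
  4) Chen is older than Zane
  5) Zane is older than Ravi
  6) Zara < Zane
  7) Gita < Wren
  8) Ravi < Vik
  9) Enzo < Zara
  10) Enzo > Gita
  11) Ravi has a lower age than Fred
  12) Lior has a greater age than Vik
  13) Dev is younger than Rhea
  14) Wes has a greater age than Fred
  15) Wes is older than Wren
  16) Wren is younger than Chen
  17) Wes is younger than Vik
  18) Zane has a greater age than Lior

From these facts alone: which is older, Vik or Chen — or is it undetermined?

Following the relations from Vik: Vik < Lior < Enzo < Zara < Chen.
So Chen is older.

Chen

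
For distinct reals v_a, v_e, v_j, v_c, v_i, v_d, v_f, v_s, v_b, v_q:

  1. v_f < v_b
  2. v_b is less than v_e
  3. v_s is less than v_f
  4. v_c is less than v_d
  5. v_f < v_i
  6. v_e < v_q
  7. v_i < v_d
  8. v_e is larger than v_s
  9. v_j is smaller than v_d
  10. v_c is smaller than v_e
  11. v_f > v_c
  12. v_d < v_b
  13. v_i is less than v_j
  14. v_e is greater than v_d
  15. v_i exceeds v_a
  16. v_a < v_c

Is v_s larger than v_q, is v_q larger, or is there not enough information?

v_q

Link the given pairs in sequence: v_s < v_f; v_f < v_i; v_i < v_j; v_j < v_d; v_d < v_b; v_b < v_e; v_e < v_q.
Together: v_s < v_f < v_i < v_j < v_d < v_b < v_e < v_q.
So v_q is larger.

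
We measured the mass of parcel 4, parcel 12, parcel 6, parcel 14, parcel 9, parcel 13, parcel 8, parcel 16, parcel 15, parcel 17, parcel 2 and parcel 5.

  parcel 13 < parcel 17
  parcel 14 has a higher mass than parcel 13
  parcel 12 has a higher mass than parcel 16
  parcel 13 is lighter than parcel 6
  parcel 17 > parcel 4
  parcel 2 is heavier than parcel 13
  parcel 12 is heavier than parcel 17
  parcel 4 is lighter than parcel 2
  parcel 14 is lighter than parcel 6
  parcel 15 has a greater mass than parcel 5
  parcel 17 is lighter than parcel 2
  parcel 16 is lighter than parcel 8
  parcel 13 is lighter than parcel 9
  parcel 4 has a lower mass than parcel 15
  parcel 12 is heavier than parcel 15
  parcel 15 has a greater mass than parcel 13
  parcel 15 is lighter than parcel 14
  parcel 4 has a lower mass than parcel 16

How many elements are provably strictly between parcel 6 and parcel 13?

Chaining upward from parcel 13 reaches: parcel 15, parcel 14, parcel 9, parcel 17, parcel 2, parcel 12.
Chaining downward from parcel 6 reaches: parcel 4, parcel 5, parcel 15, parcel 14.
Strictly between parcel 13 and parcel 6 are those in both lists: parcel 15, parcel 14 — 2 elements.

2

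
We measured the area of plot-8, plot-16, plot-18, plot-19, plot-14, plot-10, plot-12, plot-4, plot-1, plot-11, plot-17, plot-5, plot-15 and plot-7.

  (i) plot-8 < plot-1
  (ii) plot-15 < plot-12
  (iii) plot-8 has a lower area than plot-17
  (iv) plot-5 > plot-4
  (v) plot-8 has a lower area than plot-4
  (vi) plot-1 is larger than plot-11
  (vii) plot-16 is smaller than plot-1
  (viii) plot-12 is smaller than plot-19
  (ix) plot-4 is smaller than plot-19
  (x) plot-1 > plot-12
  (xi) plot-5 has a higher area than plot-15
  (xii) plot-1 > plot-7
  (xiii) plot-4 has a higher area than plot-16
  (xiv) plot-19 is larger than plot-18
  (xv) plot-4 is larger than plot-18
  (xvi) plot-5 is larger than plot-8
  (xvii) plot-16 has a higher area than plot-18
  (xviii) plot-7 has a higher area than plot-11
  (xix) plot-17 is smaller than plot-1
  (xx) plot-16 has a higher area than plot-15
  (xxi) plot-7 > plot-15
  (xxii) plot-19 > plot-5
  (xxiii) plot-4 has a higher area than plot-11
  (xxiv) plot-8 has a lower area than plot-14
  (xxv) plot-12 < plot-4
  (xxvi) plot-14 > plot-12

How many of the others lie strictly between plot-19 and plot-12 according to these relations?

The relations place plot-12 below plot-19. An element lies strictly between them when it is forced above plot-12 and also forced below plot-19.
Above plot-12: {plot-4, plot-14, plot-5, plot-1}. Below plot-19: {plot-15, plot-8, plot-11, plot-18, plot-16, plot-4, plot-5}.
Intersection: {plot-4, plot-5} — 2.

2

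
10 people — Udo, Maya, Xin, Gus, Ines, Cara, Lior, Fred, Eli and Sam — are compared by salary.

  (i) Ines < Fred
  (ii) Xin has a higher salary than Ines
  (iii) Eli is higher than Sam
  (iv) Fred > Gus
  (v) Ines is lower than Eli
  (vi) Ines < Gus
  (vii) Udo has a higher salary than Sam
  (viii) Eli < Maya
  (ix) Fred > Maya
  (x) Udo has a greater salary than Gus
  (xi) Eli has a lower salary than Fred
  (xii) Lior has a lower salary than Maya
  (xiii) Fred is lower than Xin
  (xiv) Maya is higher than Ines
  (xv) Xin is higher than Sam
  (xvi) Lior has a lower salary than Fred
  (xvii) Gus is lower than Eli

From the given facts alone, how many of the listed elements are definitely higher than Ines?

Directly above Ines: Gus, Eli, Maya, Fred, Xin.
One step further: Udo (6 so far).
No other element is forced above Ines by the given relations, so the count is 6.

6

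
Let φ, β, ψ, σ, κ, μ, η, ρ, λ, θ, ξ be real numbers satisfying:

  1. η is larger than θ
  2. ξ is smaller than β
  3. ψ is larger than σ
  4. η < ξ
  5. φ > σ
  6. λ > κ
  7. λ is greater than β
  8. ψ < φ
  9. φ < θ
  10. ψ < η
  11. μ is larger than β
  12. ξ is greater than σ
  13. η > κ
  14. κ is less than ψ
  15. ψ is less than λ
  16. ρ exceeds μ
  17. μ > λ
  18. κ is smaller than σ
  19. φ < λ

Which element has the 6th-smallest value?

η

Piecing the relations together gives one ordering: κ < σ < ψ < φ < θ < η < ξ < β < λ < μ < ρ.
Counting 6 from the smallest end gives η.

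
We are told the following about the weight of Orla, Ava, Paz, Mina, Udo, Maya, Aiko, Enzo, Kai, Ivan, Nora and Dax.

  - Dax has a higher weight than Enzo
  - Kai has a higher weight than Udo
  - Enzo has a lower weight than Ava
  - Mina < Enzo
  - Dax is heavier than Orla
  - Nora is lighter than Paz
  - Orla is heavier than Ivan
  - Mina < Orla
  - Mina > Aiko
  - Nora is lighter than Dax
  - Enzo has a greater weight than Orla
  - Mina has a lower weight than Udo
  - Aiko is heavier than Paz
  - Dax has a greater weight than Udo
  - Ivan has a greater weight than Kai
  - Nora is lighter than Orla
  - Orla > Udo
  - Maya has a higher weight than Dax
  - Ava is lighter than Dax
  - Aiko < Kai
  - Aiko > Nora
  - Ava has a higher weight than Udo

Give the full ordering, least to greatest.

Nora < Paz < Aiko < Mina < Udo < Kai < Ivan < Orla < Enzo < Ava < Dax < Maya

The consecutive links are each given: Nora < Paz; Paz < Aiko; Aiko < Mina; Mina < Udo; Udo < Kai; Kai < Ivan; Ivan < Orla; Orla < Enzo; Enzo < Ava; Ava < Dax; Dax < Maya.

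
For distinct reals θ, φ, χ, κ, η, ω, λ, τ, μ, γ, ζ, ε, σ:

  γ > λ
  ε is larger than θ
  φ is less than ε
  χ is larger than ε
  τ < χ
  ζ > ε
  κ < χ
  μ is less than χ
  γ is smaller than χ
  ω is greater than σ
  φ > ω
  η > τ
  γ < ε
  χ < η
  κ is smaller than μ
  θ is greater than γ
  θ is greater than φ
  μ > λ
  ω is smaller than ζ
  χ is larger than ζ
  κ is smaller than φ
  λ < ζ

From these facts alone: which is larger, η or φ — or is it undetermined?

η

Following the relations from φ: φ < θ < ε < ζ < χ < η.
So η is larger.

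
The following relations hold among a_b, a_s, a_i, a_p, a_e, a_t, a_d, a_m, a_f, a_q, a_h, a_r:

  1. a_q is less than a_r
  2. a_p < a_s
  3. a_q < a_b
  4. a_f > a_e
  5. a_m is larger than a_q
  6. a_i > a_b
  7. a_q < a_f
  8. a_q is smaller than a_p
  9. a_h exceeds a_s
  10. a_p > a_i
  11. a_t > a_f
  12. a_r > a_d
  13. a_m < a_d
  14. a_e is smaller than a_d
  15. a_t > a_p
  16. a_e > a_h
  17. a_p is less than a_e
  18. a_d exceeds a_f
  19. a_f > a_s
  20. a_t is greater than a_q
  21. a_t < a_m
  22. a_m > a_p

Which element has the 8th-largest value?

The consecutive relations fix a unique order: a_q < a_b < a_i < a_p < a_s < a_h < a_e < a_f < a_t < a_m < a_d < a_r.
The 8th largest is a_s.

a_s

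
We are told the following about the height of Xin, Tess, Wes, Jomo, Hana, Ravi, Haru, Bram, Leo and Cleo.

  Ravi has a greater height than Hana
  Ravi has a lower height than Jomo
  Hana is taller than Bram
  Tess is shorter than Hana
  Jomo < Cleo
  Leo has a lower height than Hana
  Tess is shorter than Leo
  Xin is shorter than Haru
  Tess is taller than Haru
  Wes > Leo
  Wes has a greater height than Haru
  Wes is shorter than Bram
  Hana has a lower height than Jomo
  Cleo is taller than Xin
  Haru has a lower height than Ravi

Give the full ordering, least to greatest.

Nothing is placed below Xin, so it is least; from there Xin < Haru; Haru < Tess; Tess < Leo; Leo < Wes; Wes < Bram; Bram < Hana; Hana < Ravi; Ravi < Jomo; Jomo < Cleo, each given directly.

Xin < Haru < Tess < Leo < Wes < Bram < Hana < Ravi < Jomo < Cleo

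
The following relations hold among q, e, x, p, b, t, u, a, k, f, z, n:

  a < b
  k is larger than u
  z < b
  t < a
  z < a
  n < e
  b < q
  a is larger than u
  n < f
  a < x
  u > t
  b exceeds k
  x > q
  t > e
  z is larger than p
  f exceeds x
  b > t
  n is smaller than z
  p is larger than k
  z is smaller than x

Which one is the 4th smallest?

The consecutive relations fix a unique order: n < e < t < u < k < p < z < a < b < q < x < f.
The 4th smallest is u.

u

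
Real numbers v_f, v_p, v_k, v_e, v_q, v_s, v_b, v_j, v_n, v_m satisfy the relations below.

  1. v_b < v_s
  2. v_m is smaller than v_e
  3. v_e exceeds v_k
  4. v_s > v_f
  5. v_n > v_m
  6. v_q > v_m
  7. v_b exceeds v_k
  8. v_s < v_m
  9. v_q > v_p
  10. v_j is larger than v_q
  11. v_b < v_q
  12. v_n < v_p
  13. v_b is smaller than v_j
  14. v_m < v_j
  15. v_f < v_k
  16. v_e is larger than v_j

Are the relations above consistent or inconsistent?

Every relation is compatible with v_f < v_k < v_b < v_s < v_m < v_n < v_p < v_q < v_j < v_e; the set is consistent.

consistent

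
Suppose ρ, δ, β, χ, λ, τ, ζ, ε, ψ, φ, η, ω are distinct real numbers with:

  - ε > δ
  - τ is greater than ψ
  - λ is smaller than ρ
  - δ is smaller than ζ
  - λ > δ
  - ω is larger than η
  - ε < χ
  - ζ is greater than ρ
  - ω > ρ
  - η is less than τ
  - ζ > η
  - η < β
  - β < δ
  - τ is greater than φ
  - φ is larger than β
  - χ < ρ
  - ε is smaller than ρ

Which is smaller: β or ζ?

β

Following the relations from β: β < δ < ε < χ < ρ < ζ.
So β < ζ; β is the smaller of the two.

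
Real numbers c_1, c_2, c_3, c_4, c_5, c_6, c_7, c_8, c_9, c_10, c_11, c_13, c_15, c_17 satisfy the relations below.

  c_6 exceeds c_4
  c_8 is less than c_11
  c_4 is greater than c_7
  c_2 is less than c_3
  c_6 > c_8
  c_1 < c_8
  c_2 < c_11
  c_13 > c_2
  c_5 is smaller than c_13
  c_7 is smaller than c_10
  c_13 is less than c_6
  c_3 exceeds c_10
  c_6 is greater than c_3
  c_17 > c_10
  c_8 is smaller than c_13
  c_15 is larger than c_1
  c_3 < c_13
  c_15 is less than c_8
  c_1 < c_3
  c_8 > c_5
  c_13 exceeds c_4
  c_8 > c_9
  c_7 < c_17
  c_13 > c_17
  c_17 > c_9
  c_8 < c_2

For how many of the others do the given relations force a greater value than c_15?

6

The elements the relations force above c_15 are c_8, c_2, c_3, c_13, c_6, c_11 — no chain reaches any other.
That is 6.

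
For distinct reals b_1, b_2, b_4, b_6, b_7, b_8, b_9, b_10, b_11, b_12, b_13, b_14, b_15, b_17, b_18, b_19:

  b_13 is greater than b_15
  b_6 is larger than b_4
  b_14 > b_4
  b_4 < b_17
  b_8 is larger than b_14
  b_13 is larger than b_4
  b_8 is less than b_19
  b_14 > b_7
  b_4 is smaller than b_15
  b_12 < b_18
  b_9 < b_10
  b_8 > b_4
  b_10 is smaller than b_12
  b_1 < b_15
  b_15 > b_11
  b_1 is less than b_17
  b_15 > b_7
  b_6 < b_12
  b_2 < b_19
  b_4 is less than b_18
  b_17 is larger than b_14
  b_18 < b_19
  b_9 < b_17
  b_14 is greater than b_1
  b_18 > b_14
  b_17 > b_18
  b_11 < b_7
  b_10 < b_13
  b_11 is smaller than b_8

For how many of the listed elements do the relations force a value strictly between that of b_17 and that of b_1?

2

The relations place b_1 below b_17. An element lies strictly between them when it is forced above b_1 and also forced below b_17.
Above b_1: {b_15, b_14, b_18, b_8, b_19, b_13}. Below b_17: {b_11, b_4, b_6, b_9, b_7, b_10, b_12, b_14, b_18}.
Intersection: {b_14, b_18} — 2.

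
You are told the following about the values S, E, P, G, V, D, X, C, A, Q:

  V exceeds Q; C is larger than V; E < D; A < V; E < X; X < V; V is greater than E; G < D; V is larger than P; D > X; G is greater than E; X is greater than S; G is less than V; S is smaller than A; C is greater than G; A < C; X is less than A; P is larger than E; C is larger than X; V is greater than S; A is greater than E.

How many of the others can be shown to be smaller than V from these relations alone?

7

The elements the relations force below V are S, E, G, P, X, Q, A — no chain reaches any other.
That is 7.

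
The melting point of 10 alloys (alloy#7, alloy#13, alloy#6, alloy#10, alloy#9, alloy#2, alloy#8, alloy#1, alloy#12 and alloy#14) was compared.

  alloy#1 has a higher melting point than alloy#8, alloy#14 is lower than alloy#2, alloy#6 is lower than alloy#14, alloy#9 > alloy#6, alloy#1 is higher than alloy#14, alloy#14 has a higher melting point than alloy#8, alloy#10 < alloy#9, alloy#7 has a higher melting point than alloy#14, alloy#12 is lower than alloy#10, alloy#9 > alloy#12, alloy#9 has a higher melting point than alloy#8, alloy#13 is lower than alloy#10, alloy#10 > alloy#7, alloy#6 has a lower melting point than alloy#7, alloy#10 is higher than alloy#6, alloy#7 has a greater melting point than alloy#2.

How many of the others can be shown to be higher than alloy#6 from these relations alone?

Directly above alloy#6: alloy#14, alloy#7, alloy#10, alloy#9.
One step further: alloy#1, alloy#2 (6 so far).
No other element is forced above alloy#6 by the given relations, so the count is 6.

6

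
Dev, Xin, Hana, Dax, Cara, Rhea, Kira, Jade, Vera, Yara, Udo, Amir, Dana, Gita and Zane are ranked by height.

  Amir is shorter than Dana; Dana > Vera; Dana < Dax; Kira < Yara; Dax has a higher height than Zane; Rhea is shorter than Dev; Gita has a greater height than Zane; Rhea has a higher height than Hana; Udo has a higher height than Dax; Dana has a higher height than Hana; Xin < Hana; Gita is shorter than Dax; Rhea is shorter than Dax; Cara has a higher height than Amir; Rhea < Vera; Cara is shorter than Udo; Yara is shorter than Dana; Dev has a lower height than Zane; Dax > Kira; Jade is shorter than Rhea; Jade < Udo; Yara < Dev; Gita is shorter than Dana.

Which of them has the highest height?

Amir is not greatest since Amir < Dana; Jade is not greatest since Jade < Udo; Xin is not greatest since Xin < Hana; Hana is not greatest since Hana < Rhea; Rhea is not greatest since Rhea < Vera; Kira is not greatest since Kira < Yara; Vera is not greatest since Vera < Dana; Yara is not greatest since Yara < Dana; Dev is not greatest since Dev < Zane; Zane is not greatest since Zane < Gita; Gita is not greatest since Gita < Dax; Dana is not greatest since Dana < Dax; Dax is not greatest since Dax < Udo; Cara is not greatest since Cara < Udo.
Only Udo has nothing above it, so Udo is the highest height.

Udo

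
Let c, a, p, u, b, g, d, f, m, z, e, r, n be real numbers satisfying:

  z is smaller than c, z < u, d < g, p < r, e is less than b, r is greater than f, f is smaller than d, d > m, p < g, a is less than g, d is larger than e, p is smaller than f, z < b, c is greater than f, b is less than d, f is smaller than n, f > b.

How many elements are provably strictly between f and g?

1

Chaining upward from f reaches: c, r, d, n.
Chaining downward from g reaches: z, p, e, b, m, d, a.
Strictly between f and g are those in both lists: d — 1 element.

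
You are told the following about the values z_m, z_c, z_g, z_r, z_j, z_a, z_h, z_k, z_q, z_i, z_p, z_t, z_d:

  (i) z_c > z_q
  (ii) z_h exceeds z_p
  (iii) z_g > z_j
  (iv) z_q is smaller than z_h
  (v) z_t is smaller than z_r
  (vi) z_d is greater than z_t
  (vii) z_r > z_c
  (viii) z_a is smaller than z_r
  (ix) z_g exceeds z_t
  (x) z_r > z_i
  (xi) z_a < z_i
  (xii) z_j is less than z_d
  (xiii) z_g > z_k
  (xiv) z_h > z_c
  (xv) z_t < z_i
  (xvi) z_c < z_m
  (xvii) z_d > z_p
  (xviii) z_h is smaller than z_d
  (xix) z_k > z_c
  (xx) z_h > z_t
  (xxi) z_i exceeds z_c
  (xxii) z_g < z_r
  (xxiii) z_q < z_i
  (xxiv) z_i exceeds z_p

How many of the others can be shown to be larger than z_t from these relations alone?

From z_t the given relations immediately reach z_h, z_i, z_g, z_r, z_d.
Nothing else is reachable above z_t; 5 in all.

5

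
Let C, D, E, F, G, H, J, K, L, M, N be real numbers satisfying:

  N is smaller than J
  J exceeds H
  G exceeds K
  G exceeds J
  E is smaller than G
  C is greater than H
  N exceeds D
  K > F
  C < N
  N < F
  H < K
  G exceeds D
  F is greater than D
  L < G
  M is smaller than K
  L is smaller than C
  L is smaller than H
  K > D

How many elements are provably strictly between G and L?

The relations place L below G. An element lies strictly between them when it is forced above L and also forced below G.
Above L: {H, C, N, F, J, K}. Below G: {E, D, M, H, C, N, F, J, K}.
Intersection: {H, C, N, F, J, K} — 6.

6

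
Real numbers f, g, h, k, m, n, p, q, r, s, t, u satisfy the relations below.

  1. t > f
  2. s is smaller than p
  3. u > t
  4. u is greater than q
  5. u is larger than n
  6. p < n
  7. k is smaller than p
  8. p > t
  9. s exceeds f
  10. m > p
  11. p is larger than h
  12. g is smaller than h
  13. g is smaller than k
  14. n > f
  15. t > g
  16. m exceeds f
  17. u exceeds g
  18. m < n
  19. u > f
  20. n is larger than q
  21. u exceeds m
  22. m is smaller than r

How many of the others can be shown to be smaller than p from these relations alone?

The elements the relations force below p are f, s, g, h, t, k — no chain reaches any other.
That is 6.

6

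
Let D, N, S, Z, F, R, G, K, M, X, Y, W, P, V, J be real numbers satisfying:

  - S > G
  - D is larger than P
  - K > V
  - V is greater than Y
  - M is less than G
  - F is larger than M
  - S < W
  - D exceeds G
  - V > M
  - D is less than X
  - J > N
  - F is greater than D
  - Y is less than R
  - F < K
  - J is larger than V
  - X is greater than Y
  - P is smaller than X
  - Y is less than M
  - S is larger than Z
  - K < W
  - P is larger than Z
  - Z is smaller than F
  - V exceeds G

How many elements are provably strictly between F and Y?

The relations place Y below F. An element lies strictly between them when it is forced above Y and also forced below F.
Above Y: {M, R, G, V, D, J, X, S, K, W}. Below F: {Z, M, G, P, D}.
Intersection: {M, G, D} — 3.

3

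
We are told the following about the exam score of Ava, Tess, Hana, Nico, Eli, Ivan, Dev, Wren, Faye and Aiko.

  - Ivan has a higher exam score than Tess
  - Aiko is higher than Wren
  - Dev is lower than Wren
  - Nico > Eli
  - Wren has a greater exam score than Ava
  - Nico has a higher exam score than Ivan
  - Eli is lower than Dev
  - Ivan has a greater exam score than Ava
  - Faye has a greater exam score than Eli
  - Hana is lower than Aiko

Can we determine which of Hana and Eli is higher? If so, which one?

Following every chain through Eli: above Eli we get Dev, Wren, Aiko, Faye, Nico.
Hana is not reached, and no chain runs the other way from Hana to Eli.
So the given relations leave the order of Eli and Hana undetermined.

undetermined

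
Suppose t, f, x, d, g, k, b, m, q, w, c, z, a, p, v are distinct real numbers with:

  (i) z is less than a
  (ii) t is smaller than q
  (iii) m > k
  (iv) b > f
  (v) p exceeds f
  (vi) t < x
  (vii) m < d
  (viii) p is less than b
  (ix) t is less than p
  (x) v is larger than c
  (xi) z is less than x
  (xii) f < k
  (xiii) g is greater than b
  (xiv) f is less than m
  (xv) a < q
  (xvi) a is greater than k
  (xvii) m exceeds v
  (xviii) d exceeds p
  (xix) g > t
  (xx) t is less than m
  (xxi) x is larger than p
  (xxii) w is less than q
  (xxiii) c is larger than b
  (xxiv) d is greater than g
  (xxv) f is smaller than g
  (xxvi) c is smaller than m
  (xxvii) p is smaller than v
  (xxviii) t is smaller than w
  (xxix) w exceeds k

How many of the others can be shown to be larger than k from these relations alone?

Directly above k: a, m, w.
One step further: q, d (5 so far).
No other element is forced above k by the given relations, so the count is 5.

5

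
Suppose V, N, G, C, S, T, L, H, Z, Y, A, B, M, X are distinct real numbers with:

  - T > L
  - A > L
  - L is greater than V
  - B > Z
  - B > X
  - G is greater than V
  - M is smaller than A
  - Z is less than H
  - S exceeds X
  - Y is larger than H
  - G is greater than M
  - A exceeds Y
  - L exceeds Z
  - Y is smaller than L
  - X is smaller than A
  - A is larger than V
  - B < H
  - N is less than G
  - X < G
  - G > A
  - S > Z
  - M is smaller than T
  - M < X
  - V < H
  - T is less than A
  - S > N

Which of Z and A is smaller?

Z

The relevant relations are Z < B; B < H; H < Y; Y < L; L < T; T < A.
Chaining these gives Z < B < H < Y < L < T < A.
So Z < A; Z is the smaller of the two.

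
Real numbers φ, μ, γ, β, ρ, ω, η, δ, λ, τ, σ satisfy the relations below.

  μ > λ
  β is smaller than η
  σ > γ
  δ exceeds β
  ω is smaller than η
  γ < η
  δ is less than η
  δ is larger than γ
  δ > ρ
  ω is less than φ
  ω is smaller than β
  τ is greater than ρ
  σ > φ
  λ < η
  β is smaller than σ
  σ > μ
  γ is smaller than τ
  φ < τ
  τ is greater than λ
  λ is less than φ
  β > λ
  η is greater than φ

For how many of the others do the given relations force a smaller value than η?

7

Directly below η: ω, γ, λ, β, φ, δ.
One step further: ρ (7 so far).
No other element is forced below η by the given relations, so the count is 7.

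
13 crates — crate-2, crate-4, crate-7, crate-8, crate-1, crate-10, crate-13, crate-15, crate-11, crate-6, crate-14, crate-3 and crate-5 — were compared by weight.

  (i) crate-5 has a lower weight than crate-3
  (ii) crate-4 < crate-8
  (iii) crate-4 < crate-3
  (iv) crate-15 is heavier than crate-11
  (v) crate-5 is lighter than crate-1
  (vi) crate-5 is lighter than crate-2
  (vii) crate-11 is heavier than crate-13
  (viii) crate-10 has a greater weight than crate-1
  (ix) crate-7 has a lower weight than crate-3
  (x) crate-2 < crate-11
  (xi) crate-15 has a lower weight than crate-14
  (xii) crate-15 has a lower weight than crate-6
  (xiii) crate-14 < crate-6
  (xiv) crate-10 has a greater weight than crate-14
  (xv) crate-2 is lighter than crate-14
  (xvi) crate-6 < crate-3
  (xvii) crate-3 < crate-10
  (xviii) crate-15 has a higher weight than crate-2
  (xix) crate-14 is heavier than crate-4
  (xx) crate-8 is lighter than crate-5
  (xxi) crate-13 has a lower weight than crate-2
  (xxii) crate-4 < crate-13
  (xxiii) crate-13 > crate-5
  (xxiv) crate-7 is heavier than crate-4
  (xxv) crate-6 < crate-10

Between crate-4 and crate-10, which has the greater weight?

crate-4 < crate-8 and crate-8 < crate-5 give crate-4 < crate-5.
With crate-5 < crate-13: crate-4 < crate-8 < crate-5 < crate-13.
With crate-13 < crate-2: crate-4 < crate-8 < crate-5 < crate-13 < crate-2.
Then crate-2 < crate-11 extends the chain to crate-11.
With crate-11 < crate-15: crate-4 < crate-8 < crate-5 < crate-13 < crate-2 < crate-11 < crate-15.
Then crate-15 < crate-14 extends the chain to crate-14.
Then crate-14 < crate-6 extends the chain to crate-6.
With crate-6 < crate-3: crate-4 < crate-8 < crate-5 < crate-13 < crate-2 < crate-11 < crate-15 < crate-14 < crate-6 < crate-3.
With crate-3 < crate-10: crate-4 < crate-8 < crate-5 < crate-13 < crate-2 < crate-11 < crate-15 < crate-14 < crate-6 < crate-3 < crate-10.
So crate-4 < crate-10; crate-10 is the heavier of the two.

crate-10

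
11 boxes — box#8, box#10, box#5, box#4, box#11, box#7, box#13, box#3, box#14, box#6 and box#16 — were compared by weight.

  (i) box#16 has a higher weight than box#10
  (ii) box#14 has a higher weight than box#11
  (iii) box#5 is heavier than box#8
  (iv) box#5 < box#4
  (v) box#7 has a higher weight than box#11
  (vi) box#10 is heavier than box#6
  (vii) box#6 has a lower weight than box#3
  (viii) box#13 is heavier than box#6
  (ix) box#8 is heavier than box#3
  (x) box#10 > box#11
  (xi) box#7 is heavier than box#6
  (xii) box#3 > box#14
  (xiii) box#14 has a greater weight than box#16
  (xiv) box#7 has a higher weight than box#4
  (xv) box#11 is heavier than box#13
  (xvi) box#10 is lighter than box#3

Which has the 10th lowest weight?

Chaining the given pairs: box#6 < box#13 < box#11 < box#10 < box#16 < box#14 < box#3 < box#8 < box#5 < box#4 < box#7.
The 10th smallest is box#4.

box#4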